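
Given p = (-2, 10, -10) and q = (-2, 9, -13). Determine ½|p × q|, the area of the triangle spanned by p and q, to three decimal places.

20.248

i: 10·(-13) - (-10)·9 = -130 - (-90) = -40
j: (-10)·(-2) - (-2)·(-13) = 20 - 26 = -6
k: (-2)·9 - 10·(-2) = -18 - (-20) = 2
p × q = (-40, -6, 2)
|p × q| = √((-40)² + (-6)² + 2²) = √1640 ≈ 40.4969
area = ½ · 40.4969 ≈ 20.248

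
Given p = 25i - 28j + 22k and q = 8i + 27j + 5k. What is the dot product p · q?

-446

p · q = 25·8 + (-28)·27 + 22·5 = 200 - 756 + 110 = -446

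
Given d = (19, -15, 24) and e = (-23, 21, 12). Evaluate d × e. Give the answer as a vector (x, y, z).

i: (-15)·12 - 24·21 = -180 - 504 = -684
j: 24·(-23) - 19·12 = -552 - 228 = -780
k: 19·21 - (-15)·(-23) = 399 - 345 = 54
d × e = (-684, -780, 54)

(-684, -780, 54)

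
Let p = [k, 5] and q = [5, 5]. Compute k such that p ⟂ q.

p · q = k·5 + 5·5 = 25 + 5k
Set equal to 0: 5k = -25, so k = -5.

-5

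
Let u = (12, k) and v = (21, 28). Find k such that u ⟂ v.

-9

u · v = 12·21 + k·28 = 252 + 28k
Set equal to 0: 28k = -252, so k = -9.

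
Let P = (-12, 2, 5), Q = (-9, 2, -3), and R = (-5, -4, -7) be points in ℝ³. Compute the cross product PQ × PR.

PQ = (3, 0, -8)
PR = (7, -6, -12)
i: 0·(-12) - (-8)·(-6) = 0 - 48 = -48
j: (-8)·7 - 3·(-12) = -56 - (-36) = -20
k: 3·(-6) - 0·7 = -18 - 0 = -18
PQ × PR = (-48, -20, -18)

(-48, -20, -18)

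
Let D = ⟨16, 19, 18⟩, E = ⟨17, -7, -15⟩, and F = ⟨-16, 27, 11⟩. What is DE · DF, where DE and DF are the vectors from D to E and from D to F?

-9

DE = E − D = (1, -26, -33)
DF = F − D = (-32, 8, -7)
DE · DF = 1·(-32) + (-26)·8 + (-33)·(-7) = -32 - 208 + 231 = -9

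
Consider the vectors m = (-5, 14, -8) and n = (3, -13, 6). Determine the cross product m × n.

(-20, 6, 23)

i: 14·6 - (-8)·(-13) = 84 - 104 = -20
j: (-8)·3 - (-5)·6 = -24 - (-30) = 6
k: (-5)·(-13) - 14·3 = 65 - 42 = 23
m × n = (-20, 6, 23)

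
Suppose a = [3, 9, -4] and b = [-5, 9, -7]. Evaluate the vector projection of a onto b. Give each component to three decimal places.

(-3.032, 5.458, -4.245)

a · b = 3·(-5) + 9·9 + (-4)·(-7) = -15 + 81 + 28 = 94
|b|² = 25 + 81 + 49 = 155
proj_b a = (94/155) · (-5, 9, -7) ≈ (-3.032, 5.458, -4.245)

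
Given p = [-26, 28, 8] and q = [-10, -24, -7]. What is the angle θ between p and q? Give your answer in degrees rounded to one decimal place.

116.4

p · q = (-26)·(-10) + 28·(-24) + 8·(-7) = 260 - 672 - 56 = -468
|p|² = 676 + 784 + 64 = 1524,  |p| = √1524 ≈ 39.038443
|q|² = 100 + 576 + 49 = 725,  |q| = √725 ≈ 26.925824
cos θ = -468 / (39.038443 · 26.925824) ≈ -0.44523
θ = arccos(-0.44523) ≈ 116.4°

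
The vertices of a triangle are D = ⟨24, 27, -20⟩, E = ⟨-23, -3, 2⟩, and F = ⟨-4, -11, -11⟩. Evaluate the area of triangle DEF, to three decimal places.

559.580

DE = (-47, -30, 22),  DF = (-28, -38, 9)
i: (-30)·9 - 22·(-38) = -270 - (-836) = 566
j: 22·(-28) - (-47)·9 = -616 - (-423) = -193
k: (-47)·(-38) - (-30)·(-28) = 1786 - 840 = 946
DE × DF = (566, -193, 946)
|DE × DF| = √1252521 ≈ 1119.1608
area = ½ · 1119.1608 ≈ 559.580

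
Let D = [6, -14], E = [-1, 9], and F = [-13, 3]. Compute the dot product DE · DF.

524

DE = E − D = (-7, 23)
DF = F − D = (-19, 17)
DE · DF = (-7)·(-19) + 23·17 = 133 + 391 = 524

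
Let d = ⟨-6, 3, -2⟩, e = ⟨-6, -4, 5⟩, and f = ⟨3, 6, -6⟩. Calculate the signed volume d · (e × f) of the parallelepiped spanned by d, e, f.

e × f:
i: (-4)·(-6) - 5·6 = 24 - 30 = -6
j: 5·3 - (-6)·(-6) = 15 - 36 = -21
k: (-6)·6 - (-4)·3 = -36 - (-12) = -24
e × f = (-6, -21, -24)
d · (e × f) = (-6)·(-6) + 3·(-21) + (-2)·(-24) = 36 - 63 + 48 = 21

21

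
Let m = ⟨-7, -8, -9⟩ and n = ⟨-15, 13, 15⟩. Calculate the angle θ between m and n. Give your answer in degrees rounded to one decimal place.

m · n = (-7)·(-15) + (-8)·13 + (-9)·15 = 105 - 104 - 135 = -134
|m|² = 49 + 64 + 81 = 194,  |m| = √194 ≈ 13.928388
|n|² = 225 + 169 + 225 = 619,  |n| = √619 ≈ 24.879711
cos θ = -134 / (13.928388 · 24.879711) ≈ -0.38669
θ = arccos(-0.38669) ≈ 112.7°

112.7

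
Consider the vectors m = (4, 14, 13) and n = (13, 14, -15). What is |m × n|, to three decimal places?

i: 14·(-15) - 13·14 = -210 - 182 = -392
j: 13·13 - 4·(-15) = 169 - (-60) = 229
k: 4·14 - 14·13 = 56 - 182 = -126
m × n = (-392, 229, -126)
|m × n| = √((-392)² + 229² + (-126)²) = √221981 ≈ 471.1486

471.149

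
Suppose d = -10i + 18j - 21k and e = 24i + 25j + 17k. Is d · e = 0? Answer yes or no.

d · e = (-10)·24 + 18·25 + (-21)·17 = -240 + 450 - 357 = -147
Nonzero, so the vectors are not orthogonal.

no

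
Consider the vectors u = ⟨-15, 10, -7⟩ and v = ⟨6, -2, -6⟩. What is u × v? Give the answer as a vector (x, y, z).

(-74, -132, -30)

i: 10·(-6) - (-7)·(-2) = -60 - 14 = -74
j: (-7)·6 - (-15)·(-6) = -42 - 90 = -132
k: (-15)·(-2) - 10·6 = 30 - 60 = -30
u × v = (-74, -132, -30)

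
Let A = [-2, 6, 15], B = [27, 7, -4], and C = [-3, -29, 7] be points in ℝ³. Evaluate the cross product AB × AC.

AB = (29, 1, -19)
AC = (-1, -35, -8)
i: 1·(-8) - (-19)·(-35) = -8 - 665 = -673
j: (-19)·(-1) - 29·(-8) = 19 - (-232) = 251
k: 29·(-35) - 1·(-1) = -1015 - (-1) = -1014
AB × AC = (-673, 251, -1014)

(-673, 251, -1014)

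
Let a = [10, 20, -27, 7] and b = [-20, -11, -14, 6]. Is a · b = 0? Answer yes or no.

a · b = 10·(-20) + 20·(-11) + (-27)·(-14) + 7·6 = -200 - 220 + 378 + 42 = 0
Zero, so the vectors are orthogonal.

yes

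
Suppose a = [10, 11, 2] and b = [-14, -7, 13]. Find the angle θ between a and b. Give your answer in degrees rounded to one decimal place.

128.7

a · b = 10·(-14) + 11·(-7) + 2·13 = -140 - 77 + 26 = -191
|a|² = 100 + 121 + 4 = 225,  |a| = √225 ≈ 15.000000
|b|² = 196 + 49 + 169 = 414,  |b| = √414 ≈ 20.346990
cos θ = -191 / (15.000000 · 20.346990) ≈ -0.62581
θ = arccos(-0.62581) ≈ 128.7°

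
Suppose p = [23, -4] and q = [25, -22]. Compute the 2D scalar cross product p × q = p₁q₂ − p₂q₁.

-406

23·(-22) - (-4)·25 = -506 - (-100) = -406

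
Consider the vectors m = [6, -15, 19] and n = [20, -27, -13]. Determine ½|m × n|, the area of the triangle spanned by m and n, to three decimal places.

i: (-15)·(-13) - 19·(-27) = 195 - (-513) = 708
j: 19·20 - 6·(-13) = 380 - (-78) = 458
k: 6·(-27) - (-15)·20 = -162 - (-300) = 138
m × n = (708, 458, 138)
|m × n| = √(708² + 458² + 138²) = √730072 ≈ 854.4425
area = ½ · 854.4425 ≈ 427.221

427.221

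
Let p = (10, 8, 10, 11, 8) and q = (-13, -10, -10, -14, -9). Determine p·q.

p · q = 10·(-13) + 8·(-10) + 10·(-10) + 11·(-14) + 8·(-9) = -130 - 80 - 100 - 154 - 72 = -536

-536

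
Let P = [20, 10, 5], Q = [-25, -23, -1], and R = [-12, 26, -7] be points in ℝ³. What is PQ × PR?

PQ = (-45, -33, -6)
PR = (-32, 16, -12)
i: (-33)·(-12) - (-6)·16 = 396 - (-96) = 492
j: (-6)·(-32) - (-45)·(-12) = 192 - 540 = -348
k: (-45)·16 - (-33)·(-32) = -720 - 1056 = -1776
PQ × PR = (492, -348, -1776)

(492, -348, -1776)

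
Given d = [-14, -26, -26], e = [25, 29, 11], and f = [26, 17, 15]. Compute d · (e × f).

e × f:
i: 29·15 - 11·17 = 435 - 187 = 248
j: 11·26 - 25·15 = 286 - 375 = -89
k: 25·17 - 29·26 = 425 - 754 = -329
e × f = (248, -89, -329)
d · (e × f) = (-14)·248 + (-26)·(-89) + (-26)·(-329) = -3472 + 2314 + 8554 = 7396

7396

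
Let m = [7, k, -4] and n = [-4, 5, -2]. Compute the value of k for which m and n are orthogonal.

4

m · n = 7·(-4) + k·5 + (-4)·(-2) = -20 + 5k
Set equal to 0: 5k = 20, so k = 4.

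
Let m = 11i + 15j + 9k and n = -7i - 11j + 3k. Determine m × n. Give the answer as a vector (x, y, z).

i: 15·3 - 9·(-11) = 45 - (-99) = 144
j: 9·(-7) - 11·3 = -63 - 33 = -96
k: 11·(-11) - 15·(-7) = -121 - (-105) = -16
m × n = (144, -96, -16)

(144, -96, -16)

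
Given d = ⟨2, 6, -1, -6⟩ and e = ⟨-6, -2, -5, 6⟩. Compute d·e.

d · e = 2·(-6) + 6·(-2) + (-1)·(-5) + (-6)·6 = -12 - 12 + 5 - 36 = -55

-55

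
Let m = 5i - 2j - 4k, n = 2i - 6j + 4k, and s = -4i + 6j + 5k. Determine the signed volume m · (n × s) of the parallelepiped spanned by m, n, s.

n × s:
i: (-6)·5 - 4·6 = -30 - 24 = -54
j: 4·(-4) - 2·5 = -16 - 10 = -26
k: 2·6 - (-6)·(-4) = 12 - 24 = -12
n × s = (-54, -26, -12)
m · (n × s) = 5·(-54) + (-2)·(-26) + (-4)·(-12) = -270 + 52 + 48 = -170

-170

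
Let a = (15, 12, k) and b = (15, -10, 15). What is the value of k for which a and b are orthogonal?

-7

a · b = 15·15 + 12·(-10) + k·15 = 105 + 15k
Set equal to 0: 15k = -105, so k = -7.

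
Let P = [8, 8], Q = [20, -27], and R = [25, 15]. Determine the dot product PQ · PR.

PQ = Q − P = (12, -35)
PR = R − P = (17, 7)
PQ · PR = 12·17 + (-35)·7 = 204 - 245 = -41

-41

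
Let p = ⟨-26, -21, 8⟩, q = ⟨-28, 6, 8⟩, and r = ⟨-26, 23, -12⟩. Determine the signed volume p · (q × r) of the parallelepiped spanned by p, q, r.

q × r:
i: 6·(-12) - 8·23 = -72 - 184 = -256
j: 8·(-26) - (-28)·(-12) = -208 - 336 = -544
k: (-28)·23 - 6·(-26) = -644 - (-156) = -488
q × r = (-256, -544, -488)
p · (q × r) = (-26)·(-256) + (-21)·(-544) + 8·(-488) = 6656 + 11424 - 3904 = 14176

14176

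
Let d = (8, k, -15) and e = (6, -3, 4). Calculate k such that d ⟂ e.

-4

d · e = 8·6 + k·(-3) + (-15)·4 = -12 - 3k
Set equal to 0: -3k = 12, so k = -4.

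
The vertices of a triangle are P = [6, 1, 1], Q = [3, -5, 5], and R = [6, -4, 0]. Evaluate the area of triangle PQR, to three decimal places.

15.083

PQ = (-3, -6, 4),  PR = (0, -5, -1)
i: (-6)·(-1) - 4·(-5) = 6 - (-20) = 26
j: 4·0 - (-3)·(-1) = 0 - 3 = -3
k: (-3)·(-5) - (-6)·0 = 15 - 0 = 15
PQ × PR = (26, -3, 15)
|PQ × PR| = √910 ≈ 30.1662
area = ½ · 30.1662 ≈ 15.083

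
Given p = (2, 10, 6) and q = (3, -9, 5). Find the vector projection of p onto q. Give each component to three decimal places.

p · q = 2·3 + 10·(-9) + 6·5 = 6 - 90 + 30 = -54
|q|² = 9 + 81 + 25 = 115
proj_q p = (-54/115) · (3, -9, 5) ≈ (-1.409, 4.226, -2.348)

(-1.409, 4.226, -2.348)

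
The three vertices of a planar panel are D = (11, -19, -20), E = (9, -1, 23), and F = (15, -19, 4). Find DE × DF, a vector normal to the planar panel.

DE = (-2, 18, 43)
DF = (4, 0, 24)
i: 18·24 - 43·0 = 432 - 0 = 432
j: 43·4 - (-2)·24 = 172 - (-48) = 220
k: (-2)·0 - 18·4 = 0 - 72 = -72
DE × DF = (432, 220, -72)

(432, 220, -72)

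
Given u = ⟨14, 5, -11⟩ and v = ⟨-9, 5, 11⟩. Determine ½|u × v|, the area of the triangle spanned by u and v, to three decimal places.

i: 5·11 - (-11)·5 = 55 - (-55) = 110
j: (-11)·(-9) - 14·11 = 99 - 154 = -55
k: 14·5 - 5·(-9) = 70 - (-45) = 115
u × v = (110, -55, 115)
|u × v| = √(110² + (-55)² + 115²) = √28350 ≈ 168.3746
area = ½ · 168.3746 ≈ 84.187

84.187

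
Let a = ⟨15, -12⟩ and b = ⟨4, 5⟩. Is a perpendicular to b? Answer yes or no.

yes

a · b = 15·4 + (-12)·5 = 60 - 60 = 0
Zero, so the vectors are orthogonal.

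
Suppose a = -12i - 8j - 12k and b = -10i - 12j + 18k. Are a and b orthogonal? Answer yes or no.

a · b = (-12)·(-10) + (-8)·(-12) + (-12)·18 = 120 + 96 - 216 = 0
Zero, so the vectors are orthogonal.

yes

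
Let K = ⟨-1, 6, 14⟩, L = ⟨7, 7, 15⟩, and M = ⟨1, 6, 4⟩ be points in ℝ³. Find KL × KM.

KL = (8, 1, 1)
KM = (2, 0, -10)
i: 1·(-10) - 1·0 = -10 - 0 = -10
j: 1·2 - 8·(-10) = 2 - (-80) = 82
k: 8·0 - 1·2 = 0 - 2 = -2
KL × KM = (-10, 82, -2)

(-10, 82, -2)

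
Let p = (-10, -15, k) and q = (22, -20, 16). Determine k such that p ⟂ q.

-5

p · q = (-10)·22 + (-15)·(-20) + k·16 = 80 + 16k
Set equal to 0: 16k = -80, so k = -5.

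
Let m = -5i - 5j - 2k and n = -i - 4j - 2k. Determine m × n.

(2, -8, 15)

i: (-5)·(-2) - (-2)·(-4) = 10 - 8 = 2
j: (-2)·(-1) - (-5)·(-2) = 2 - 10 = -8
k: (-5)·(-4) - (-5)·(-1) = 20 - 5 = 15
m × n = (2, -8, 15)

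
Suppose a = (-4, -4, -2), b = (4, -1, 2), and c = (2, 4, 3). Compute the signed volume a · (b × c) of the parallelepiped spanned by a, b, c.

b × c:
i: (-1)·3 - 2·4 = -3 - 8 = -11
j: 2·2 - 4·3 = 4 - 12 = -8
k: 4·4 - (-1)·2 = 16 - (-2) = 18
b × c = (-11, -8, 18)
a · (b × c) = (-4)·(-11) + (-4)·(-8) + (-2)·18 = 44 + 32 - 36 = 40

40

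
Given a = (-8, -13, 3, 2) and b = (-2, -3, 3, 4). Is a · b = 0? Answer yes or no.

a · b = (-8)·(-2) + (-13)·(-3) + 3·3 + 2·4 = 16 + 39 + 9 + 8 = 72
Nonzero, so the vectors are not orthogonal.

no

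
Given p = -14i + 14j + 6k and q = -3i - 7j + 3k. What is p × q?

i: 14·3 - 6·(-7) = 42 - (-42) = 84
j: 6·(-3) - (-14)·3 = -18 - (-42) = 24
k: (-14)·(-7) - 14·(-3) = 98 - (-42) = 140
p × q = (84, 24, 140)

(84, 24, 140)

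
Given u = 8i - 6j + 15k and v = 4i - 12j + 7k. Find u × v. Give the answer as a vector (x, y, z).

(138, 4, -72)

i: (-6)·7 - 15·(-12) = -42 - (-180) = 138
j: 15·4 - 8·7 = 60 - 56 = 4
k: 8·(-12) - (-6)·4 = -96 - (-24) = -72
u × v = (138, 4, -72)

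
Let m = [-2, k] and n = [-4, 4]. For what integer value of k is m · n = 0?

m · n = (-2)·(-4) + k·4 = 8 + 4k
Set equal to 0: 4k = -8, so k = -2.

-2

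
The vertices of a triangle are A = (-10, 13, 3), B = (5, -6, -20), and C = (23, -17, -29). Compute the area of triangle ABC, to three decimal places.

170.216

AB = (15, -19, -23),  AC = (33, -30, -32)
i: (-19)·(-32) - (-23)·(-30) = 608 - 690 = -82
j: (-23)·33 - 15·(-32) = -759 - (-480) = -279
k: 15·(-30) - (-19)·33 = -450 - (-627) = 177
AB × AC = (-82, -279, 177)
|AB × AC| = √115894 ≈ 340.4321
area = ½ · 340.4321 ≈ 170.216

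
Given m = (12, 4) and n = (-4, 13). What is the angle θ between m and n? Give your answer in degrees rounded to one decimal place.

88.7

m · n = 12·(-4) + 4·13 = -48 + 52 = 4
|m|² = 144 + 16 = 160,  |m| = √160 ≈ 12.649111
|n|² = 16 + 169 = 185,  |n| = √185 ≈ 13.601471
cos θ = 4 / (12.649111 · 13.601471) ≈ 0.02325
θ = arccos(0.02325) ≈ 88.7°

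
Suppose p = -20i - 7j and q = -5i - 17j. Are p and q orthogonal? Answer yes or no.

no

p · q = (-20)·(-5) + (-7)·(-17) = 100 + 119 = 219
Nonzero, so the vectors are not orthogonal.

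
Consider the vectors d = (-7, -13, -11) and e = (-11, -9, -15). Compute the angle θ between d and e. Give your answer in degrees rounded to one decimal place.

19.3

d · e = (-7)·(-11) + (-13)·(-9) + (-11)·(-15) = 77 + 117 + 165 = 359
|d|² = 49 + 169 + 121 = 339,  |d| = √339 ≈ 18.411953
|e|² = 121 + 81 + 225 = 427,  |e| = √427 ≈ 20.663978
cos θ = 359 / (18.411953 · 20.663978) ≈ 0.94358
θ = arccos(0.94358) ≈ 19.3°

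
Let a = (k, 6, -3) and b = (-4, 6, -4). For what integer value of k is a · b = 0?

a · b = k·(-4) + 6·6 + (-3)·(-4) = 48 - 4k
Set equal to 0: -4k = -48, so k = 12.

12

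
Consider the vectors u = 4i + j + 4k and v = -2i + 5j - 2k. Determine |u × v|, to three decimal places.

i: 1·(-2) - 4·5 = -2 - 20 = -22
j: 4·(-2) - 4·(-2) = -8 - (-8) = 0
k: 4·5 - 1·(-2) = 20 - (-2) = 22
u × v = (-22, 0, 22)
|u × v| = √((-22)² + 0² + 22²) = √968 ≈ 31.1127

31.113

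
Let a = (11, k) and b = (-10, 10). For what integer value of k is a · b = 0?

11

a · b = 11·(-10) + k·10 = -110 + 10k
Set equal to 0: 10k = 110, so k = 11.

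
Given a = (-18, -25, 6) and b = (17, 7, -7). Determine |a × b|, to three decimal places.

i: (-25)·(-7) - 6·7 = 175 - 42 = 133
j: 6·17 - (-18)·(-7) = 102 - 126 = -24
k: (-18)·7 - (-25)·17 = -126 - (-425) = 299
a × b = (133, -24, 299)
|a × b| = √(133² + (-24)² + 299²) = √107666 ≈ 328.1250

328.125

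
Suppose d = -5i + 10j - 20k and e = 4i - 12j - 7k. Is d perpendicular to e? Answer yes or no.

d · e = (-5)·4 + 10·(-12) + (-20)·(-7) = -20 - 120 + 140 = 0
Zero, so the vectors are orthogonal.

yes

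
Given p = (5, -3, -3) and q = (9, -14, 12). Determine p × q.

(-78, -87, -43)

i: (-3)·12 - (-3)·(-14) = -36 - 42 = -78
j: (-3)·9 - 5·12 = -27 - 60 = -87
k: 5·(-14) - (-3)·9 = -70 - (-27) = -43
p × q = (-78, -87, -43)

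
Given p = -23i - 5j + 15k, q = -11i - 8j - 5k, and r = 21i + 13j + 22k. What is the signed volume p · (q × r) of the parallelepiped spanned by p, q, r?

q × r:
i: (-8)·22 - (-5)·13 = -176 - (-65) = -111
j: (-5)·21 - (-11)·22 = -105 - (-242) = 137
k: (-11)·13 - (-8)·21 = -143 - (-168) = 25
q × r = (-111, 137, 25)
p · (q × r) = (-23)·(-111) + (-5)·137 + 15·25 = 2553 - 685 + 375 = 2243

2243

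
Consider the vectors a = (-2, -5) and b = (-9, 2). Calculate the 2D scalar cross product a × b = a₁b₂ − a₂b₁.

(-2)·2 - (-5)·(-9) = -4 - 45 = -49

-49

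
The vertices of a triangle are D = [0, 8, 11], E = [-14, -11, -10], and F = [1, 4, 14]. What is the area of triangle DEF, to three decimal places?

80.540

DE = (-14, -19, -21),  DF = (1, -4, 3)
i: (-19)·3 - (-21)·(-4) = -57 - 84 = -141
j: (-21)·1 - (-14)·3 = -21 - (-42) = 21
k: (-14)·(-4) - (-19)·1 = 56 - (-19) = 75
DE × DF = (-141, 21, 75)
|DE × DF| = √25947 ≈ 161.0807
area = ½ · 161.0807 ≈ 80.540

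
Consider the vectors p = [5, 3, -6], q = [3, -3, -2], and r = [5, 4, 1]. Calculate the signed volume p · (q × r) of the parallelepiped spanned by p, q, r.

q × r:
i: (-3)·1 - (-2)·4 = -3 - (-8) = 5
j: (-2)·5 - 3·1 = -10 - 3 = -13
k: 3·4 - (-3)·5 = 12 - (-15) = 27
q × r = (5, -13, 27)
p · (q × r) = 5·5 + 3·(-13) + (-6)·27 = 25 - 39 - 162 = -176

-176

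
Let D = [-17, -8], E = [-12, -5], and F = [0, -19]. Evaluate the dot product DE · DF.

DE = E − D = (5, 3)
DF = F − D = (17, -11)
DE · DF = 5·17 + 3·(-11) = 85 - 33 = 52

52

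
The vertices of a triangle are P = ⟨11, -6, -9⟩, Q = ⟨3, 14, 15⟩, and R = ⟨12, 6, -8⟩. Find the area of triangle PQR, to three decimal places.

146.888

PQ = (-8, 20, 24),  PR = (1, 12, 1)
i: 20·1 - 24·12 = 20 - 288 = -268
j: 24·1 - (-8)·1 = 24 - (-8) = 32
k: (-8)·12 - 20·1 = -96 - 20 = -116
PQ × PR = (-268, 32, -116)
|PQ × PR| = √86304 ≈ 293.7754
area = ½ · 293.7754 ≈ 146.888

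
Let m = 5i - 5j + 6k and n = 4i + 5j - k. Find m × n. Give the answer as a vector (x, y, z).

(-25, 29, 45)

i: (-5)·(-1) - 6·5 = 5 - 30 = -25
j: 6·4 - 5·(-1) = 24 - (-5) = 29
k: 5·5 - (-5)·4 = 25 - (-20) = 45
m × n = (-25, 29, 45)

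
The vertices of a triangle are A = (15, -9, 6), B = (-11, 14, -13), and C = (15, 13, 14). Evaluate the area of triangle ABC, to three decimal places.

428.034

AB = (-26, 23, -19),  AC = (0, 22, 8)
i: 23·8 - (-19)·22 = 184 - (-418) = 602
j: (-19)·0 - (-26)·8 = 0 - (-208) = 208
k: (-26)·22 - 23·0 = -572 - 0 = -572
AB × AC = (602, 208, -572)
|AB × AC| = √732852 ≈ 856.0678
area = ½ · 856.0678 ≈ 428.034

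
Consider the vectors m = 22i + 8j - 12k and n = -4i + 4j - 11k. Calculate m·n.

m · n = 22·(-4) + 8·4 + (-12)·(-11) = -88 + 32 + 132 = 76

76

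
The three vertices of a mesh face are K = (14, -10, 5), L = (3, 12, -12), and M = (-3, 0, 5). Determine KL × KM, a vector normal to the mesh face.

(170, 289, 264)

KL = (-11, 22, -17)
KM = (-17, 10, 0)
i: 22·0 - (-17)·10 = 0 - (-170) = 170
j: (-17)·(-17) - (-11)·0 = 289 - 0 = 289
k: (-11)·10 - 22·(-17) = -110 - (-374) = 264
KL × KM = (170, 289, 264)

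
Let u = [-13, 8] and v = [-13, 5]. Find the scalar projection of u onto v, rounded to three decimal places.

15.005

u · v = (-13)·(-13) + 8·5 = 169 + 40 = 209
|v| = √(169 + 25) = √194 ≈ 13.9284
comp_v u = 209 / √194 ≈ 15.005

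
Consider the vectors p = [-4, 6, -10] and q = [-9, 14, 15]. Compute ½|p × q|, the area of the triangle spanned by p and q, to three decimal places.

137.299

i: 6·15 - (-10)·14 = 90 - (-140) = 230
j: (-10)·(-9) - (-4)·15 = 90 - (-60) = 150
k: (-4)·14 - 6·(-9) = -56 - (-54) = -2
p × q = (230, 150, -2)
|p × q| = √(230² + 150² + (-2)²) = √75404 ≈ 274.5979
area = ½ · 274.5979 ≈ 137.299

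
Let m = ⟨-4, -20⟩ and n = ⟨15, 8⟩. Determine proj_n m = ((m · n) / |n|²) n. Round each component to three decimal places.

(-11.419, -6.090)

m · n = (-4)·15 + (-20)·8 = -60 - 160 = -220
|n|² = 225 + 64 = 289
proj_n m = (-220/289) · (15, 8) ≈ (-11.419, -6.090)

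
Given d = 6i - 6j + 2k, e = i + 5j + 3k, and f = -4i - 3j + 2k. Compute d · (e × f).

e × f:
i: 5·2 - 3·(-3) = 10 - (-9) = 19
j: 3·(-4) - 1·2 = -12 - 2 = -14
k: 1·(-3) - 5·(-4) = -3 - (-20) = 17
e × f = (19, -14, 17)
d · (e × f) = 6·19 + (-6)·(-14) + 2·17 = 114 + 84 + 34 = 232

232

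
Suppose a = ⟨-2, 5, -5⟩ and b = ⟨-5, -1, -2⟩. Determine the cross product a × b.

i: 5·(-2) - (-5)·(-1) = -10 - 5 = -15
j: (-5)·(-5) - (-2)·(-2) = 25 - 4 = 21
k: (-2)·(-1) - 5·(-5) = 2 - (-25) = 27
a × b = (-15, 21, 27)

(-15, 21, 27)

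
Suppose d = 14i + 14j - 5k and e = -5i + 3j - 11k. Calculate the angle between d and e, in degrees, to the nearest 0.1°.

d · e = 14·(-5) + 14·3 + (-5)·(-11) = -70 + 42 + 55 = 27
|d|² = 196 + 196 + 25 = 417,  |d| = √417 ≈ 20.420578
|e|² = 25 + 9 + 121 = 155,  |e| = √155 ≈ 12.449900
cos θ = 27 / (20.420578 · 12.449900) ≈ 0.10620
θ = arccos(0.10620) ≈ 83.9°

83.9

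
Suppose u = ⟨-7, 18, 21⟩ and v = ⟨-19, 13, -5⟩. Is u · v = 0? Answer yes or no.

no

u · v = (-7)·(-19) + 18·13 + 21·(-5) = 133 + 234 - 105 = 262
Nonzero, so the vectors are not orthogonal.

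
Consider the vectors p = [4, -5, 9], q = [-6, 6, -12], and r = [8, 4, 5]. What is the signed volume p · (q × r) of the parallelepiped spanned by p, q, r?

-6

q × r:
i: 6·5 - (-12)·4 = 30 - (-48) = 78
j: (-12)·8 - (-6)·5 = -96 - (-30) = -66
k: (-6)·4 - 6·8 = -24 - 48 = -72
q × r = (78, -66, -72)
p · (q × r) = 4·78 + (-5)·(-66) + 9·(-72) = 312 + 330 - 648 = -6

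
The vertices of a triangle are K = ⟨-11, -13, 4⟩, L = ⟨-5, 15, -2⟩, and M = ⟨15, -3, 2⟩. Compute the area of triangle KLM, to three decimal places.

341.678

KL = (6, 28, -6),  KM = (26, 10, -2)
i: 28·(-2) - (-6)·10 = -56 - (-60) = 4
j: (-6)·26 - 6·(-2) = -156 - (-12) = -144
k: 6·10 - 28·26 = 60 - 728 = -668
KL × KM = (4, -144, -668)
|KL × KM| = √466976 ≈ 683.3564
area = ½ · 683.3564 ≈ 341.678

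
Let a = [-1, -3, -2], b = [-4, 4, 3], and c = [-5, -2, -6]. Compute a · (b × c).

79

b × c:
i: 4·(-6) - 3·(-2) = -24 - (-6) = -18
j: 3·(-5) - (-4)·(-6) = -15 - 24 = -39
k: (-4)·(-2) - 4·(-5) = 8 - (-20) = 28
b × c = (-18, -39, 28)
a · (b × c) = (-1)·(-18) + (-3)·(-39) + (-2)·28 = 18 + 117 - 56 = 79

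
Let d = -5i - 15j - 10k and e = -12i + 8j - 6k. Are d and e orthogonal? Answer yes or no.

d · e = (-5)·(-12) + (-15)·8 + (-10)·(-6) = 60 - 120 + 60 = 0
Zero, so the vectors are orthogonal.

yes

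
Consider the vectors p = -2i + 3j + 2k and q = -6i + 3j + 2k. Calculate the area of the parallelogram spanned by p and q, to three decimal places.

i: 3·2 - 2·3 = 6 - 6 = 0
j: 2·(-6) - (-2)·2 = -12 - (-4) = -8
k: (-2)·3 - 3·(-6) = -6 - (-18) = 12
p × q = (0, -8, 12)
|p × q| = √(0² + (-8)² + 12²) = √208 ≈ 14.4222

14.422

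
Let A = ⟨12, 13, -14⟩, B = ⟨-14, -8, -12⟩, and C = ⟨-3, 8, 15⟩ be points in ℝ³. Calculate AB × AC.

AB = (-26, -21, 2)
AC = (-15, -5, 29)
i: (-21)·29 - 2·(-5) = -609 - (-10) = -599
j: 2·(-15) - (-26)·29 = -30 - (-754) = 724
k: (-26)·(-5) - (-21)·(-15) = 130 - 315 = -185
AB × AC = (-599, 724, -185)

(-599, 724, -185)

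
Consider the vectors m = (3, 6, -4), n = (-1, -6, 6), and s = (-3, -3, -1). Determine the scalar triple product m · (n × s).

18

n × s:
i: (-6)·(-1) - 6·(-3) = 6 - (-18) = 24
j: 6·(-3) - (-1)·(-1) = -18 - 1 = -19
k: (-1)·(-3) - (-6)·(-3) = 3 - 18 = -15
n × s = (24, -19, -15)
m · (n × s) = 3·24 + 6·(-19) + (-4)·(-15) = 72 - 114 + 60 = 18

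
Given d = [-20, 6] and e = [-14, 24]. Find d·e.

d · e = (-20)·(-14) + 6·24 = 280 + 144 = 424

424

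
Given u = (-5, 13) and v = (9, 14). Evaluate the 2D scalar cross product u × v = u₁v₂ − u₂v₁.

-187

(-5)·14 - 13·9 = -70 - 117 = -187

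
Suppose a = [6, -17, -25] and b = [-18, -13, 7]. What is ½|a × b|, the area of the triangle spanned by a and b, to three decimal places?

i: (-17)·7 - (-25)·(-13) = -119 - 325 = -444
j: (-25)·(-18) - 6·7 = 450 - 42 = 408
k: 6·(-13) - (-17)·(-18) = -78 - 306 = -384
a × b = (-444, 408, -384)
|a × b| = √((-444)² + 408² + (-384)²) = √511056 ≈ 714.8818
area = ½ · 714.8818 ≈ 357.441

357.441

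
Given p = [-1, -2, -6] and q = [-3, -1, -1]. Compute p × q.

i: (-2)·(-1) - (-6)·(-1) = 2 - 6 = -4
j: (-6)·(-3) - (-1)·(-1) = 18 - 1 = 17
k: (-1)·(-1) - (-2)·(-3) = 1 - 6 = -5
p × q = (-4, 17, -5)

(-4, 17, -5)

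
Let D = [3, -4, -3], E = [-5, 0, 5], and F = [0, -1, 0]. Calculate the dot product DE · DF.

DE = E − D = (-8, 4, 8)
DF = F − D = (-3, 3, 3)
DE · DF = (-8)·(-3) + 4·3 + 8·3 = 24 + 12 + 24 = 60

60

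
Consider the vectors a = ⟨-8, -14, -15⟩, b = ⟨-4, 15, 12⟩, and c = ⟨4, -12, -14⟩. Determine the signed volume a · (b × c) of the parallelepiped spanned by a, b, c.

820

b × c:
i: 15·(-14) - 12·(-12) = -210 - (-144) = -66
j: 12·4 - (-4)·(-14) = 48 - 56 = -8
k: (-4)·(-12) - 15·4 = 48 - 60 = -12
b × c = (-66, -8, -12)
a · (b × c) = (-8)·(-66) + (-14)·(-8) + (-15)·(-12) = 528 + 112 + 180 = 820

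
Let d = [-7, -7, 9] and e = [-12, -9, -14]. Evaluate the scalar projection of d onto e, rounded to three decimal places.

d · e = (-7)·(-12) + (-7)·(-9) + 9·(-14) = 84 + 63 - 126 = 21
|e| = √(144 + 81 + 196) = √421 ≈ 20.5183
comp_e d = 21 / √421 ≈ 1.023

1.023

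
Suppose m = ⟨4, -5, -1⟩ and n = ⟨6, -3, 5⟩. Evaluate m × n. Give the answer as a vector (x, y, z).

(-28, -26, 18)

i: (-5)·5 - (-1)·(-3) = -25 - 3 = -28
j: (-1)·6 - 4·5 = -6 - 20 = -26
k: 4·(-3) - (-5)·6 = -12 - (-30) = 18
m × n = (-28, -26, 18)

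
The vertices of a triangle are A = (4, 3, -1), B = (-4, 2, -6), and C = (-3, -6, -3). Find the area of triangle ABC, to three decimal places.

AB = (-8, -1, -5),  AC = (-7, -9, -2)
i: (-1)·(-2) - (-5)·(-9) = 2 - 45 = -43
j: (-5)·(-7) - (-8)·(-2) = 35 - 16 = 19
k: (-8)·(-9) - (-1)·(-7) = 72 - 7 = 65
AB × AC = (-43, 19, 65)
|AB × AC| = √6435 ≈ 80.2185
area = ½ · 80.2185 ≈ 40.109

40.109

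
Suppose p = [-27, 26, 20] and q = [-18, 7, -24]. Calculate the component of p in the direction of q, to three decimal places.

6.103

p · q = (-27)·(-18) + 26·7 + 20·(-24) = 486 + 182 - 480 = 188
|q| = √(324 + 49 + 576) = √949 ≈ 30.8058
comp_q p = 188 / √949 ≈ 6.103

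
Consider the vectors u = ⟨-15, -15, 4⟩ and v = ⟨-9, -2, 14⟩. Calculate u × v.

i: (-15)·14 - 4·(-2) = -210 - (-8) = -202
j: 4·(-9) - (-15)·14 = -36 - (-210) = 174
k: (-15)·(-2) - (-15)·(-9) = 30 - 135 = -105
u × v = (-202, 174, -105)

(-202, 174, -105)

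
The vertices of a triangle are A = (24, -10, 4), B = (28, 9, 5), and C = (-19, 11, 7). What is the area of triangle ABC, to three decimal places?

AB = (4, 19, 1),  AC = (-43, 21, 3)
i: 19·3 - 1·21 = 57 - 21 = 36
j: 1·(-43) - 4·3 = -43 - 12 = -55
k: 4·21 - 19·(-43) = 84 - (-817) = 901
AB × AC = (36, -55, 901)
|AB × AC| = √816122 ≈ 903.3947
area = ½ · 903.3947 ≈ 451.697

451.697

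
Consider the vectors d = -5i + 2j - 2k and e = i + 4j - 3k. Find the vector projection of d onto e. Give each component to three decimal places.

(0.346, 1.385, -1.038)

d · e = (-5)·1 + 2·4 + (-2)·(-3) = -5 + 8 + 6 = 9
|e|² = 1 + 16 + 9 = 26
proj_e d = (9/26) · (1, 4, -3) ≈ (0.346, 1.385, -1.038)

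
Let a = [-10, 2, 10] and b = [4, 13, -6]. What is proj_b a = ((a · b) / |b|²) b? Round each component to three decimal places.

a · b = (-10)·4 + 2·13 + 10·(-6) = -40 + 26 - 60 = -74
|b|² = 16 + 169 + 36 = 221
proj_b a = (-74/221) · (4, 13, -6) ≈ (-1.339, -4.353, 2.009)

(-1.339, -4.353, 2.009)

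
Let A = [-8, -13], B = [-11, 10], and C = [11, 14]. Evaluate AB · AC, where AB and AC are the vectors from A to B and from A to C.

564

AB = B − A = (-3, 23)
AC = C − A = (19, 27)
AB · AC = (-3)·19 + 23·27 = -57 + 621 = 564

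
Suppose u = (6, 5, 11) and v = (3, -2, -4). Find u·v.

-36

u · v = 6·3 + 5·(-2) + 11·(-4) = 18 - 10 - 44 = -36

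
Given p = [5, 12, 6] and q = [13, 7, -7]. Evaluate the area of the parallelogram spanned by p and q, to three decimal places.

i: 12·(-7) - 6·7 = -84 - 42 = -126
j: 6·13 - 5·(-7) = 78 - (-35) = 113
k: 5·7 - 12·13 = 35 - 156 = -121
p × q = (-126, 113, -121)
|p × q| = √((-126)² + 113² + (-121)²) = √43286 ≈ 208.0529

208.053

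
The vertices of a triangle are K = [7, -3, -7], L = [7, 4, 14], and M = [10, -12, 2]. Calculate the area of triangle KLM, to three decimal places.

KL = (0, 7, 21),  KM = (3, -9, 9)
i: 7·9 - 21·(-9) = 63 - (-189) = 252
j: 21·3 - 0·9 = 63 - 0 = 63
k: 0·(-9) - 7·3 = 0 - 21 = -21
KL × KM = (252, 63, -21)
|KL × KM| = √67914 ≈ 260.6031
area = ½ · 260.6031 ≈ 130.302

130.302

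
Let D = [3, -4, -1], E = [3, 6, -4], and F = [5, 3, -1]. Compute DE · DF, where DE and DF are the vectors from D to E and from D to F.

DE = E − D = (0, 10, -3)
DF = F − D = (2, 7, 0)
DE · DF = 0·2 + 10·7 + (-3)·0 = 0 + 70 + 0 = 70

70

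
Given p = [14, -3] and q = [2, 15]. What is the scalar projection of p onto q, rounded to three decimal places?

-1.123

p · q = 14·2 + (-3)·15 = 28 - 45 = -17
|q| = √(4 + 225) = √229 ≈ 15.1327
comp_q p = -17 / √229 ≈ -1.123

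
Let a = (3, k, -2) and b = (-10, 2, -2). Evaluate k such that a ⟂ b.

13

a · b = 3·(-10) + k·2 + (-2)·(-2) = -26 + 2k
Set equal to 0: 2k = 26, so k = 13.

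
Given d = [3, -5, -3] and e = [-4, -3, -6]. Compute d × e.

(21, 30, -29)

i: (-5)·(-6) - (-3)·(-3) = 30 - 9 = 21
j: (-3)·(-4) - 3·(-6) = 12 - (-18) = 30
k: 3·(-3) - (-5)·(-4) = -9 - 20 = -29
d × e = (21, 30, -29)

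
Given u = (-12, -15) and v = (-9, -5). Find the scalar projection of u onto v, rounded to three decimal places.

u · v = (-12)·(-9) + (-15)·(-5) = 108 + 75 = 183
|v| = √(81 + 25) = √106 ≈ 10.2956
comp_v u = 183 / √106 ≈ 17.775

17.775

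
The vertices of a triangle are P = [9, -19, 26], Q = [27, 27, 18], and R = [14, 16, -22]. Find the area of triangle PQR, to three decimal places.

1067.258

PQ = (18, 46, -8),  PR = (5, 35, -48)
i: 46·(-48) - (-8)·35 = -2208 - (-280) = -1928
j: (-8)·5 - 18·(-48) = -40 - (-864) = 824
k: 18·35 - 46·5 = 630 - 230 = 400
PQ × PR = (-1928, 824, 400)
|PQ × PR| = √4556160 ≈ 2134.5163
area = ½ · 2134.5163 ≈ 1067.258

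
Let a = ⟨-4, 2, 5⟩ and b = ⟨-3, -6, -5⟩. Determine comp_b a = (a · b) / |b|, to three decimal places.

a · b = (-4)·(-3) + 2·(-6) + 5·(-5) = 12 - 12 - 25 = -25
|b| = √(9 + 36 + 25) = √70 ≈ 8.3666
comp_b a = -25 / √70 ≈ -2.988

-2.988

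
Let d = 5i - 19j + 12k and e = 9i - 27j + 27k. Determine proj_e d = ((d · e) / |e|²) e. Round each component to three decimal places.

(5.158, -15.474, 15.474)

d · e = 5·9 + (-19)·(-27) + 12·27 = 45 + 513 + 324 = 882
|e|² = 81 + 729 + 729 = 1539
proj_e d = (882/1539) · (9, -27, 27) ≈ (5.158, -15.474, 15.474)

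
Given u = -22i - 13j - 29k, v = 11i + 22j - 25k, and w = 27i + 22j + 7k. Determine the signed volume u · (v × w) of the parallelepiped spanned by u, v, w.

v × w:
i: 22·7 - (-25)·22 = 154 - (-550) = 704
j: (-25)·27 - 11·7 = -675 - 77 = -752
k: 11·22 - 22·27 = 242 - 594 = -352
v × w = (704, -752, -352)
u · (v × w) = (-22)·704 + (-13)·(-752) + (-29)·(-352) = -15488 + 9776 + 10208 = 4496

4496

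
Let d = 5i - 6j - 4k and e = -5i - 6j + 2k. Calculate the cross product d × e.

i: (-6)·2 - (-4)·(-6) = -12 - 24 = -36
j: (-4)·(-5) - 5·2 = 20 - 10 = 10
k: 5·(-6) - (-6)·(-5) = -30 - 30 = -60
d × e = (-36, 10, -60)

(-36, 10, -60)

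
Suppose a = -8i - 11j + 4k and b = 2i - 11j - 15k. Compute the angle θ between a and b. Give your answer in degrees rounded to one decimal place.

80.2

a · b = (-8)·2 + (-11)·(-11) + 4·(-15) = -16 + 121 - 60 = 45
|a|² = 64 + 121 + 16 = 201,  |a| = √201 ≈ 14.177447
|b|² = 4 + 121 + 225 = 350,  |b| = √350 ≈ 18.708287
cos θ = 45 / (14.177447 · 18.708287) ≈ 0.16966
θ = arccos(0.16966) ≈ 80.2°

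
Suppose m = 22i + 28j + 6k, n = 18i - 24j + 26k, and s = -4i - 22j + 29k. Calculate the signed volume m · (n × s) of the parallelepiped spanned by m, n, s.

-23208

n × s:
i: (-24)·29 - 26·(-22) = -696 - (-572) = -124
j: 26·(-4) - 18·29 = -104 - 522 = -626
k: 18·(-22) - (-24)·(-4) = -396 - 96 = -492
n × s = (-124, -626, -492)
m · (n × s) = 22·(-124) + 28·(-626) + 6·(-492) = -2728 - 17528 - 2952 = -23208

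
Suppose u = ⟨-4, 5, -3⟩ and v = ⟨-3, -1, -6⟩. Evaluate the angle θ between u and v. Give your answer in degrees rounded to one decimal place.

u · v = (-4)·(-3) + 5·(-1) + (-3)·(-6) = 12 - 5 + 18 = 25
|u|² = 16 + 25 + 9 = 50,  |u| = √50 ≈ 7.071068
|v|² = 9 + 1 + 36 = 46,  |v| = √46 ≈ 6.782330
cos θ = 25 / (7.071068 · 6.782330) ≈ 0.52129
θ = arccos(0.52129) ≈ 58.6°

58.6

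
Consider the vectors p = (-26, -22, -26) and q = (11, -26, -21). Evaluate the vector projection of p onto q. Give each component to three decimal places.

p · q = (-26)·11 + (-22)·(-26) + (-26)·(-21) = -286 + 572 + 546 = 832
|q|² = 121 + 676 + 441 = 1238
proj_q p = (832/1238) · (11, -26, -21) ≈ (7.393, -17.473, -14.113)

(7.393, -17.473, -14.113)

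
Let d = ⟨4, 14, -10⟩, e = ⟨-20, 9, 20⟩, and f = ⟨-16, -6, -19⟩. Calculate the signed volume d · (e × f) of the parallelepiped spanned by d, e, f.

e × f:
i: 9·(-19) - 20·(-6) = -171 - (-120) = -51
j: 20·(-16) - (-20)·(-19) = -320 - 380 = -700
k: (-20)·(-6) - 9·(-16) = 120 - (-144) = 264
e × f = (-51, -700, 264)
d · (e × f) = 4·(-51) + 14·(-700) + (-10)·264 = -204 - 9800 - 2640 = -12644

-12644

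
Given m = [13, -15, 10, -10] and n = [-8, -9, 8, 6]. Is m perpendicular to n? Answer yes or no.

m · n = 13·(-8) + (-15)·(-9) + 10·8 + (-10)·6 = -104 + 135 + 80 - 60 = 51
Nonzero, so the vectors are not orthogonal.

no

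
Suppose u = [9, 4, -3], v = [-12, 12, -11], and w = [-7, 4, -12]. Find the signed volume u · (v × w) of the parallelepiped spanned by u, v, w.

-1276

v × w:
i: 12·(-12) - (-11)·4 = -144 - (-44) = -100
j: (-11)·(-7) - (-12)·(-12) = 77 - 144 = -67
k: (-12)·4 - 12·(-7) = -48 - (-84) = 36
v × w = (-100, -67, 36)
u · (v × w) = 9·(-100) + 4·(-67) + (-3)·36 = -900 - 268 - 108 = -1276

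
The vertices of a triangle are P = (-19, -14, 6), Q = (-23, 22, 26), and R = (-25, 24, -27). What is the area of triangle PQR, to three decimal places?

PQ = (-4, 36, 20),  PR = (-6, 38, -33)
i: 36·(-33) - 20·38 = -1188 - 760 = -1948
j: 20·(-6) - (-4)·(-33) = -120 - 132 = -252
k: (-4)·38 - 36·(-6) = -152 - (-216) = 64
PQ × PR = (-1948, -252, 64)
|PQ × PR| = √3862304 ≈ 1965.2745
area = ½ · 1965.2745 ≈ 982.637

982.637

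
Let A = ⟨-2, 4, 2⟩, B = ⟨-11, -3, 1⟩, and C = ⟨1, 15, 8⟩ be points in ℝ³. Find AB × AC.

(-31, 51, -78)

AB = (-9, -7, -1)
AC = (3, 11, 6)
i: (-7)·6 - (-1)·11 = -42 - (-11) = -31
j: (-1)·3 - (-9)·6 = -3 - (-54) = 51
k: (-9)·11 - (-7)·3 = -99 - (-21) = -78
AB × AC = (-31, 51, -78)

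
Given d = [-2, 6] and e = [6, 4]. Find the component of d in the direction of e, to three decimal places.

1.664

d · e = (-2)·6 + 6·4 = -12 + 24 = 12
|e| = √(36 + 16) = √52 ≈ 7.2111
comp_e d = 12 / √52 ≈ 1.664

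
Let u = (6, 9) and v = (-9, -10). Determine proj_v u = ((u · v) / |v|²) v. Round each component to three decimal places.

u · v = 6·(-9) + 9·(-10) = -54 - 90 = -144
|v|² = 81 + 100 = 181
proj_v u = (-144/181) · (-9, -10) ≈ (7.160, 7.956)

(7.160, 7.956)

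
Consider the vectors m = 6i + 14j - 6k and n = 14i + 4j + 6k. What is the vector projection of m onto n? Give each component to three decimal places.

m · n = 6·14 + 14·4 + (-6)·6 = 84 + 56 - 36 = 104
|n|² = 196 + 16 + 36 = 248
proj_n m = (104/248) · (14, 4, 6) ≈ (5.871, 1.677, 2.516)

(5.871, 1.677, 2.516)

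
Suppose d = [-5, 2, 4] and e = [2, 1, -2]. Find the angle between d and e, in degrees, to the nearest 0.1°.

142.7

d · e = (-5)·2 + 2·1 + 4·(-2) = -10 + 2 - 8 = -16
|d|² = 25 + 4 + 16 = 45,  |d| = √45 ≈ 6.708204
|e|² = 4 + 1 + 4 = 9,  |e| = √9 ≈ 3.000000
cos θ = -16 / (6.708204 · 3.000000) ≈ -0.79505
θ = arccos(-0.79505) ≈ 142.7°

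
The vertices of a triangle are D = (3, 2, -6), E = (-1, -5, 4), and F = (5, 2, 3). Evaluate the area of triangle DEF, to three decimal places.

42.723

DE = (-4, -7, 10),  DF = (2, 0, 9)
i: (-7)·9 - 10·0 = -63 - 0 = -63
j: 10·2 - (-4)·9 = 20 - (-36) = 56
k: (-4)·0 - (-7)·2 = 0 - (-14) = 14
DE × DF = (-63, 56, 14)
|DE × DF| = √7301 ≈ 85.4459
area = ½ · 85.4459 ≈ 42.723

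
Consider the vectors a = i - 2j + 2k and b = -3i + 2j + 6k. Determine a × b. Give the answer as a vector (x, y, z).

(-16, -12, -4)

i: (-2)·6 - 2·2 = -12 - 4 = -16
j: 2·(-3) - 1·6 = -6 - 6 = -12
k: 1·2 - (-2)·(-3) = 2 - 6 = -4
a × b = (-16, -12, -4)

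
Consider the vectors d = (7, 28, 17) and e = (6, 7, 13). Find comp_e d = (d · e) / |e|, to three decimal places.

28.800

d · e = 7·6 + 28·7 + 17·13 = 42 + 196 + 221 = 459
|e| = √(36 + 49 + 169) = √254 ≈ 15.9374
comp_e d = 459 / √254 ≈ 28.800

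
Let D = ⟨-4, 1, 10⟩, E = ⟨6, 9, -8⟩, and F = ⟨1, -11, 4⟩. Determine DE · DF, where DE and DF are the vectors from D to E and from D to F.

62

DE = E − D = (10, 8, -18)
DF = F − D = (5, -12, -6)
DE · DF = 10·5 + 8·(-12) + (-18)·(-6) = 50 - 96 + 108 = 62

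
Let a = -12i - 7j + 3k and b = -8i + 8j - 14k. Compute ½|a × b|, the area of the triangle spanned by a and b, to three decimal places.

i: (-7)·(-14) - 3·8 = 98 - 24 = 74
j: 3·(-8) - (-12)·(-14) = -24 - 168 = -192
k: (-12)·8 - (-7)·(-8) = -96 - 56 = -152
a × b = (74, -192, -152)
|a × b| = √(74² + (-192)² + (-152)²) = √65444 ≈ 255.8202
area = ½ · 255.8202 ≈ 127.910

127.910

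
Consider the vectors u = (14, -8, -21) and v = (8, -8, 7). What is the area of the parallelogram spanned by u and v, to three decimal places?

i: (-8)·7 - (-21)·(-8) = -56 - 168 = -224
j: (-21)·8 - 14·7 = -168 - 98 = -266
k: 14·(-8) - (-8)·8 = -112 - (-64) = -48
u × v = (-224, -266, -48)
|u × v| = √((-224)² + (-266)² + (-48)²) = √123236 ≈ 351.0499

351.050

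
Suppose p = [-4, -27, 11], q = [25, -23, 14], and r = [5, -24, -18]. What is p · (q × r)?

-22375

q × r:
i: (-23)·(-18) - 14·(-24) = 414 - (-336) = 750
j: 14·5 - 25·(-18) = 70 - (-450) = 520
k: 25·(-24) - (-23)·5 = -600 - (-115) = -485
q × r = (750, 520, -485)
p · (q × r) = (-4)·750 + (-27)·520 + 11·(-485) = -3000 - 14040 - 5335 = -22375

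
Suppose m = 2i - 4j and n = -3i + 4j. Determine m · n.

m · n = 2·(-3) + (-4)·4 = -6 - 16 = -22

-22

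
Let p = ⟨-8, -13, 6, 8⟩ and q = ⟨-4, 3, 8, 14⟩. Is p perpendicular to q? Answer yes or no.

no

p · q = (-8)·(-4) + (-13)·3 + 6·8 + 8·14 = 32 - 39 + 48 + 112 = 153
Nonzero, so the vectors are not orthogonal.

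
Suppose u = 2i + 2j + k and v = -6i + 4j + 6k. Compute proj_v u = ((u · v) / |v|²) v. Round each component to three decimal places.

(-0.136, 0.091, 0.136)

u · v = 2·(-6) + 2·4 + 1·6 = -12 + 8 + 6 = 2
|v|² = 36 + 16 + 36 = 88
proj_v u = (2/88) · (-6, 4, 6) ≈ (-0.136, 0.091, 0.136)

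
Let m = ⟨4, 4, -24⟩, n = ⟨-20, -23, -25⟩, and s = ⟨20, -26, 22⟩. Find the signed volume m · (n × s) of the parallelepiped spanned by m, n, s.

n × s:
i: (-23)·22 - (-25)·(-26) = -506 - 650 = -1156
j: (-25)·20 - (-20)·22 = -500 - (-440) = -60
k: (-20)·(-26) - (-23)·20 = 520 - (-460) = 980
n × s = (-1156, -60, 980)
m · (n × s) = 4·(-1156) + 4·(-60) + (-24)·980 = -4624 - 240 - 23520 = -28384

-28384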